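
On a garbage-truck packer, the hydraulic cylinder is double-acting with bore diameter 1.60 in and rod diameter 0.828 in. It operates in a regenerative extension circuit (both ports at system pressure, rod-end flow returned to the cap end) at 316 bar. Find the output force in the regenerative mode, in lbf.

F ≈ 2470 lbf

With equal pressure on both faces, forces on the annular region cancel; the net push is pressure × rod cross-section.
Rod cross-section A_rod = π/4 × (0.828 in)² = 0.5385 in^2
F = P × A_rod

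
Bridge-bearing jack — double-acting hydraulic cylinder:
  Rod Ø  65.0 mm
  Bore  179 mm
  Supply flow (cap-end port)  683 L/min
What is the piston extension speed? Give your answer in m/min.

v ≈ 27.1 m/min

Cap-side area A_cap = π/4 × (179 mm)² = 25160 mm^2
v = Q / A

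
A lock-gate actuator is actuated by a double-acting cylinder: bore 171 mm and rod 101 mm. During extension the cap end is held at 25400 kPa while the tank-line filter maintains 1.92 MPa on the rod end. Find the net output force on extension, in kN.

F ≈ 555 kN

Cap-side area A_cap = π/4 × (171 mm)² = 22970 mm^2
Rod-side annular area A_ann = π/4 × (171² − 101²) = 14950 mm^2
Net thrust = P_cap·A_cap − P_rod·A_ann = 583.3 kN − 28.71 kN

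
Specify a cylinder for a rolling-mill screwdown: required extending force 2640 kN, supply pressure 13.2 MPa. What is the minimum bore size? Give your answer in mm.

Extension force acts on the full piston face: F = P × (π/4)D².
D = √(4F / (πP)) = √(4 × 2640 kN / (π × 13.2 MPa))

D ≈ 505 mm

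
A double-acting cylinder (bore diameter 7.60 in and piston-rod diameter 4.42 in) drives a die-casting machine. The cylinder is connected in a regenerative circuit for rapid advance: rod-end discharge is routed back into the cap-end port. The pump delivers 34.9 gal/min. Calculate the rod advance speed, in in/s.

v ≈ 8.76 in/s

In regeneration the rod-end outflow joins the pump flow into the cap end, so the net volume the pump must supply per unit advance equals the rod cross-section area.
Rod cross-section A_rod = π/4 × (4.42 in)² = 15.34 in^2
v = Q_pump / A_rod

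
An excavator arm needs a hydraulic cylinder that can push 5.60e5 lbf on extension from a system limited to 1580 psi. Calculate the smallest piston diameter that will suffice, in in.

Extension force acts on the full piston face: F = P × (π/4)D².
D = √(4F / (πP)) = √(4 × 5.60e5 lbf / (π × 1580 psi))

D ≈ 21.2 in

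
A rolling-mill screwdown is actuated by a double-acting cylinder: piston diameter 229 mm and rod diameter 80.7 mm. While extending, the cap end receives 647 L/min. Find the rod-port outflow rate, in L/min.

Cap-side area A_cap = π/4 × (229 mm)² = 41190 mm^2
Rod-side annular area A_ann = π/4 × (229² − 80.7²) = 36070 mm^2
Piston speed v = Q_in/A_cap; rod-end outflow Q_out = v × A_ann = Q_in × A_ann/A_cap.

Q_out ≈ 567 L/min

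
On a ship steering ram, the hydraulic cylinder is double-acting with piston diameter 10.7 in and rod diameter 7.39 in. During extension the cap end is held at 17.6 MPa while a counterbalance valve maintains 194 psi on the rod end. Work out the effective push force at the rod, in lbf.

F ≈ 2.20e5 lbf

Cap-side area A_cap = π/4 × (10.7 in)² = 89.92 in^2
Rod-side annular area A_ann = π/4 × (10.7² − 7.39²) = 47.03 in^2
Net thrust = P_cap·A_cap − P_rod·A_ann = 2.295e5 lbf − 9123 lbf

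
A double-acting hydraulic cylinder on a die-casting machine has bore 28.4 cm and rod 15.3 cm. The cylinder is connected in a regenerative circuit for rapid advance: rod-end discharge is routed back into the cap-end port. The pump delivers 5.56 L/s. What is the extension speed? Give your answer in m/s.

In regeneration the rod-end outflow joins the pump flow into the cap end, so the net volume the pump must supply per unit advance equals the rod cross-section area.
Rod cross-section A_rod = π/4 × (15.3 cm)² = 183.9 cm^2
v = Q_pump / A_rod

v ≈ 0.302 m/s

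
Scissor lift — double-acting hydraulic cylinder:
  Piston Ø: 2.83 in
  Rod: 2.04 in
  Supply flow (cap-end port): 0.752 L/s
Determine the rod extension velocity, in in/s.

v ≈ 7.30 in/s

Cap-side area A_cap = π/4 × (2.83 in)² = 6.290 in^2
v = Q / A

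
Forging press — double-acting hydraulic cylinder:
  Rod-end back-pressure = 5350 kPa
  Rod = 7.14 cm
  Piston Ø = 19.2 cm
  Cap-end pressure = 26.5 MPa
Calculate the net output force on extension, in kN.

Cap-side area A_cap = π/4 × (19.2 cm)² = 289.5 cm^2
Rod-side annular area A_ann = π/4 × (19.2² − 7.14²) = 249.5 cm^2
Net thrust = P_cap·A_cap − P_rod·A_ann = 767.3 kN − 133.5 kN

F ≈ 634 kN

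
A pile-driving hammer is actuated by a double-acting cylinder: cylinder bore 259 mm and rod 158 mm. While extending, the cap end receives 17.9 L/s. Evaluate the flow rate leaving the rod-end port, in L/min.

Q_out ≈ 674 L/min

Cap-side area A_cap = π/4 × (259 mm)² = 52690 mm^2
Rod-side annular area A_ann = π/4 × (259² − 158²) = 33080 mm^2
Piston speed v = Q_in/A_cap; rod-end outflow Q_out = v × A_ann = Q_in × A_ann/A_cap.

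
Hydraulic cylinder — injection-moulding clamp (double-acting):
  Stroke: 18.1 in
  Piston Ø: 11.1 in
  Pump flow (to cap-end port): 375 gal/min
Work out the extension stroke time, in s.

Cap-side area A_cap = π/4 × (11.1 in)² = 96.77 in^2
Swept volume V = A × L; t = V / Q = A·L / Q

t ≈ 1.21 s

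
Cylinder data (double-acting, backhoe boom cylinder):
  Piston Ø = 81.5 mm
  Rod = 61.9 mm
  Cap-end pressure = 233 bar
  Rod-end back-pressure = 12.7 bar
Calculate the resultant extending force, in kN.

Cap-side area A_cap = π/4 × (81.5 mm)² = 5217 mm^2
Rod-side annular area A_ann = π/4 × (81.5² − 61.9²) = 2207 mm^2
Net thrust = P_cap·A_cap − P_rod·A_ann = 121.6 kN − 2.803 kN

F ≈ 119 kN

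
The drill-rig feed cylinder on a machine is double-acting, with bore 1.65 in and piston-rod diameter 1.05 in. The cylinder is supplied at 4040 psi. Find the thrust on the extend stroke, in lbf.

F ≈ 8640 lbf

Cap-side area A_cap = π/4 × (1.65 in)² = 2.138 in^2
F = P × A_cap = 4040 psi × A_cap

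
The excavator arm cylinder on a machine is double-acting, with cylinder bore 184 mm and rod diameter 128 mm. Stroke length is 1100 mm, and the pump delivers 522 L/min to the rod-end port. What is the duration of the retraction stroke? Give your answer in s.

Rod-side annular area A_ann = π/4 × (184² − 128²) = 13720 mm^2
Swept volume V = A × L; t = V / Q = A·L / Q

t ≈ 1.74 s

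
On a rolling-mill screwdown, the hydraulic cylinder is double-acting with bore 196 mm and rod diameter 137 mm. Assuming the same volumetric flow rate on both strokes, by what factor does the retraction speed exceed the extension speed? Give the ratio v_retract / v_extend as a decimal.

Cap-side area A_cap = π/4 × (196 mm)² = 30170 mm^2
Rod-side annular area A_ann = π/4 × (196² − 137²) = 15430 mm^2
For equal Q, v ∝ 1/A, so v_ret/v_ext = A_cap/A_ann.

v_ret/v_ext ≈ 1.96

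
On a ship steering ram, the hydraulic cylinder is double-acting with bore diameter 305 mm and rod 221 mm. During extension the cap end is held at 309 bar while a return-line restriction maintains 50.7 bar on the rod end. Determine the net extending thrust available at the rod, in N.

Cap-side area A_cap = π/4 × (305 mm)² = 73060 mm^2
Rod-side annular area A_ann = π/4 × (305² − 221²) = 34700 mm^2
Net thrust = P_cap·A_cap − P_rod·A_ann = 2.258e6 N − 1.759e5 N

F ≈ 2.08e6 N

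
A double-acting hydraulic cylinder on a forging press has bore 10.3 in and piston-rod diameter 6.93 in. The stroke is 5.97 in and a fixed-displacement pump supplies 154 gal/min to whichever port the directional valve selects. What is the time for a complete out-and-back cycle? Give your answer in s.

Cap-side area A_cap = π/4 × (10.3 in)² = 83.32 in^2
Rod-side annular area A_ann = π/4 × (10.3² − 6.93²) = 45.60 in^2
t_ext = A_cap·L/Q = 0.8390 s
t_ret = A_ann·L/Q = 0.4592 s
t_cycle = t_ext + t_ret

t ≈ 1.30 s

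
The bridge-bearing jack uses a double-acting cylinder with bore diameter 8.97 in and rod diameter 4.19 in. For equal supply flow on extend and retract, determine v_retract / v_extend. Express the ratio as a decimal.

Cap-side area A_cap = π/4 × (8.97 in)² = 63.19 in^2
Rod-side annular area A_ann = π/4 × (8.97² − 4.19²) = 49.41 in^2
For equal Q, v ∝ 1/A, so v_ret/v_ext = A_cap/A_ann.

v_ret/v_ext ≈ 1.28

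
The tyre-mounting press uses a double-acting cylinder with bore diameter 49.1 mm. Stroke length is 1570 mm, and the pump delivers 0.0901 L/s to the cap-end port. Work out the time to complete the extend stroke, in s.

Cap-side area A_cap = π/4 × (49.1 mm)² = 1893 mm^2
Swept volume V = A × L; t = V / Q = A·L / Q

t ≈ 33.0 s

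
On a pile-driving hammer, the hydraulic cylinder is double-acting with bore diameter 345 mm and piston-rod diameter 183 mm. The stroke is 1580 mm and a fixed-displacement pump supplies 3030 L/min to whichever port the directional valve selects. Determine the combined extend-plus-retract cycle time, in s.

t ≈ 5.03 s

Cap-side area A_cap = π/4 × (345 mm)² = 93480 mm^2
Rod-side annular area A_ann = π/4 × (345² − 183²) = 67180 mm^2
t_ext = A_cap·L/Q = 2.925 s
t_ret = A_ann·L/Q = 2.102 s
t_cycle = t_ext + t_ret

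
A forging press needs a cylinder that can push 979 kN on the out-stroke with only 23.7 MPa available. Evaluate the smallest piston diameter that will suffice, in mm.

D ≈ 229 mm

Extension force acts on the full piston face: F = P × (π/4)D².
D = √(4F / (πP)) = √(4 × 979 kN / (π × 23.7 MPa))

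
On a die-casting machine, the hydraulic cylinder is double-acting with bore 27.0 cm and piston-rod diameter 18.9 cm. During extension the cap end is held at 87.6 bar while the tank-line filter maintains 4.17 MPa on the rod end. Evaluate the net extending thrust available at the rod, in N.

Cap-side area A_cap = π/4 × (27.0 cm)² = 572.6 cm^2
Rod-side annular area A_ann = π/4 × (27.0² − 18.9²) = 292.0 cm^2
Net thrust = P_cap·A_cap − P_rod·A_ann = 5.016e5 N − 1.218e5 N

F ≈ 3.80e5 N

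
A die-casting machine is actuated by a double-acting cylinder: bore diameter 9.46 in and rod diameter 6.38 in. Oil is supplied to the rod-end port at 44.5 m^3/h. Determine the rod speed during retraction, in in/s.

v ≈ 19.7 in/s

Rod-side annular area A_ann = π/4 × (9.46² − 6.38²) = 38.32 in^2
Flow into the rod-end port fills the annular volume.
v = Q / A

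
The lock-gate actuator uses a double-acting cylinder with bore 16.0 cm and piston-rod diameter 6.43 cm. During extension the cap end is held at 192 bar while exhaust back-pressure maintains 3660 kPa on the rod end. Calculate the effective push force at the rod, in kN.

F ≈ 324 kN

Cap-side area A_cap = π/4 × (16.0 cm)² = 201.1 cm^2
Rod-side annular area A_ann = π/4 × (16.0² − 6.43²) = 168.6 cm^2
Net thrust = P_cap·A_cap − P_rod·A_ann = 386.0 kN − 61.70 kN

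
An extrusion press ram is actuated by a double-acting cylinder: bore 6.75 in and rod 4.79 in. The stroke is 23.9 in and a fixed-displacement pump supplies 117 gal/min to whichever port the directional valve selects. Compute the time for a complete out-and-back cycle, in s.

Cap-side area A_cap = π/4 × (6.75 in)² = 35.78 in^2
Rod-side annular area A_ann = π/4 × (6.75² − 4.79²) = 17.76 in^2
t_ext = A_cap·L/Q = 1.899 s
t_ret = A_ann·L/Q = 0.9425 s
t_cycle = t_ext + t_ret

t ≈ 2.84 s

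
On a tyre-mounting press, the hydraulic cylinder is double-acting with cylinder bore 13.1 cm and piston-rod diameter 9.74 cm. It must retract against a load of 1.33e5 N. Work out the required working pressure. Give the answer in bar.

Rod-side annular area A_ann = π/4 × (13.1² − 9.74²) = 60.27 cm^2
Retraction: pressure acts on the annular area.
P = F / A = 1.33e5 N / A

P ≈ 221 bar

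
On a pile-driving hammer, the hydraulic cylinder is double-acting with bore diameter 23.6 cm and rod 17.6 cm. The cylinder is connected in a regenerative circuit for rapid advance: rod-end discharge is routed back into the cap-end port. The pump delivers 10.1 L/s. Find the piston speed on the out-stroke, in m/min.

In regeneration the rod-end outflow joins the pump flow into the cap end, so the net volume the pump must supply per unit advance equals the rod cross-section area.
Rod cross-section A_rod = π/4 × (17.6 cm)² = 243.3 cm^2
v = Q_pump / A_rod

v ≈ 24.9 m/min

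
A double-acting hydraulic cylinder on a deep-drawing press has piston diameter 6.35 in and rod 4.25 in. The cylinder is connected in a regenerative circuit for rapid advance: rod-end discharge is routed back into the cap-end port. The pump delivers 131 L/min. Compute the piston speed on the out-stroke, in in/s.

v ≈ 9.39 in/s

In regeneration the rod-end outflow joins the pump flow into the cap end, so the net volume the pump must supply per unit advance equals the rod cross-section area.
Rod cross-section A_rod = π/4 × (4.25 in)² = 14.19 in^2
v = Q_pump / A_rod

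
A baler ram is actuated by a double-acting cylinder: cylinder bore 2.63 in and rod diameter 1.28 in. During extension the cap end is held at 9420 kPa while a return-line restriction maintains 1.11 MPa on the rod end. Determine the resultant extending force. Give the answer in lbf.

F ≈ 6750 lbf

Cap-side area A_cap = π/4 × (2.63 in)² = 5.433 in^2
Rod-side annular area A_ann = π/4 × (2.63² − 1.28²) = 4.146 in^2
Net thrust = P_cap·A_cap − P_rod·A_ann = 7422 lbf − 667.4 lbf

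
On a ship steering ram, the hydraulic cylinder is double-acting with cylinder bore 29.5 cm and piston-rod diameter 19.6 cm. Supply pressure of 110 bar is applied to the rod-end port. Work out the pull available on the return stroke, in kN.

Rod-side annular area A_ann = π/4 × (29.5² − 19.6²) = 381.8 cm^2
On retraction the pressure acts on the annular area (bore minus rod).
F = P × A_ann

F ≈ 420 kN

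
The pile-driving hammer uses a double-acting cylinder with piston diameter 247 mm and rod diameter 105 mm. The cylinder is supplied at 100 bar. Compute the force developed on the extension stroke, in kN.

F ≈ 479 kN

Cap-side area A_cap = π/4 × (247 mm)² = 47920 mm^2
F = P × A_cap = 100 bar × A_cap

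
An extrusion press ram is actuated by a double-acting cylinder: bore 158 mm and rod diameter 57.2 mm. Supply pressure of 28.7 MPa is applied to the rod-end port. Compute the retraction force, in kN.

F ≈ 489 kN

Rod-side annular area A_ann = π/4 × (158² − 57.2²) = 17040 mm^2
On retraction the pressure acts on the annular area (bore minus rod).
F = P × A_ann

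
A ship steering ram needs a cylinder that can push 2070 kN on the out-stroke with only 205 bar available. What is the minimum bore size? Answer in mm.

D ≈ 359 mm

Extension force acts on the full piston face: F = P × (π/4)D².
D = √(4F / (πP)) = √(4 × 2070 kN / (π × 205 bar))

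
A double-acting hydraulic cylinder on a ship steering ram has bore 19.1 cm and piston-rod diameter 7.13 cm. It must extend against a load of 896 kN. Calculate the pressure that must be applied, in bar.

P ≈ 313 bar

Cap-side area A_cap = π/4 × (19.1 cm)² = 286.5 cm^2
P = F / A = 896 kN / A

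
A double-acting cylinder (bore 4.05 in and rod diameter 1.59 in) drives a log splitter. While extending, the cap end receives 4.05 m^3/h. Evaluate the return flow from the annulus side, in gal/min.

Cap-side area A_cap = π/4 × (4.05 in)² = 12.88 in^2
Rod-side annular area A_ann = π/4 × (4.05² − 1.59²) = 10.90 in^2
Piston speed v = Q_in/A_cap; rod-end outflow Q_out = v × A_ann = Q_in × A_ann/A_cap.

Q_out ≈ 15.1 gal/min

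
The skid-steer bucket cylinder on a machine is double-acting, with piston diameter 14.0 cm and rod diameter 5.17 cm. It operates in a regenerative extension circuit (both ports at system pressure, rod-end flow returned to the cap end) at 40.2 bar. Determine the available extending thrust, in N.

With equal pressure on both faces, forces on the annular region cancel; the net push is pressure × rod cross-section.
Rod cross-section A_rod = π/4 × (5.17 cm)² = 20.99 cm^2
F = P × A_rod

F ≈ 8440 N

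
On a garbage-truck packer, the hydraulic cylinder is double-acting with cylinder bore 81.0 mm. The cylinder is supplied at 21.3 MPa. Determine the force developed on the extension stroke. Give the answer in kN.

Cap-side area A_cap = π/4 × (81.0 mm)² = 5153 mm^2
F = P × A_cap = 21.3 MPa × A_cap

F ≈ 110 kN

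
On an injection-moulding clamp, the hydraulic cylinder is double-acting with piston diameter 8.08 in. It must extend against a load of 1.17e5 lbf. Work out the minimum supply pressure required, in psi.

P ≈ 2280 psi

Cap-side area A_cap = π/4 × (8.08 in)² = 51.28 in^2
P = F / A = 1.17e5 lbf / A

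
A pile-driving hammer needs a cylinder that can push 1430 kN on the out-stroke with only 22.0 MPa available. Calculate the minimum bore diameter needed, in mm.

Extension force acts on the full piston face: F = P × (π/4)D².
D = √(4F / (πP)) = √(4 × 1430 kN / (π × 22.0 MPa))

D ≈ 288 mm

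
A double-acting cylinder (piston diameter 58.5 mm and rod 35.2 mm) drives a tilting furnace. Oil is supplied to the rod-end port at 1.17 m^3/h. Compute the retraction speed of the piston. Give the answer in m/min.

v ≈ 11.4 m/min

Rod-side annular area A_ann = π/4 × (58.5² − 35.2²) = 1715 mm^2
Flow into the rod-end port fills the annular volume.
v = Q / A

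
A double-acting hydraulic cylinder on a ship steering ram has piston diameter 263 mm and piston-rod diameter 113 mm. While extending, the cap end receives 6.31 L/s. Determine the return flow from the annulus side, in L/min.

Q_out ≈ 309 L/min

Cap-side area A_cap = π/4 × (263 mm)² = 54330 mm^2
Rod-side annular area A_ann = π/4 × (263² − 113²) = 44300 mm^2
Piston speed v = Q_in/A_cap; rod-end outflow Q_out = v × A_ann = Q_in × A_ann/A_cap.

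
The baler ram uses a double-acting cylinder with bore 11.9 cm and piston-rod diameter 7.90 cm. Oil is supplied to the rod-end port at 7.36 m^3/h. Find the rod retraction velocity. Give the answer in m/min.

v ≈ 19.7 m/min

Rod-side annular area A_ann = π/4 × (11.9² − 7.90²) = 62.20 cm^2
Flow into the rod-end port fills the annular volume.
v = Q / A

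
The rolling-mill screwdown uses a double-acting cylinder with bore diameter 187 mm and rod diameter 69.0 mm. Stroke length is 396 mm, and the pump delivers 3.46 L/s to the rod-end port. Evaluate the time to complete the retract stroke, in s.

t ≈ 2.72 s

Rod-side annular area A_ann = π/4 × (187² − 69.0²) = 23730 mm^2
Swept volume V = A × L; t = V / Q = A·L / Q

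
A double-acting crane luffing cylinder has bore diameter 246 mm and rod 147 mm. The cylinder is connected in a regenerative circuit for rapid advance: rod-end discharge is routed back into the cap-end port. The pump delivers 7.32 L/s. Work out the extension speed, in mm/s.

In regeneration the rod-end outflow joins the pump flow into the cap end, so the net volume the pump must supply per unit advance equals the rod cross-section area.
Rod cross-section A_rod = π/4 × (147 mm)² = 16970 mm^2
v = Q_pump / A_rod

v ≈ 431 mm/s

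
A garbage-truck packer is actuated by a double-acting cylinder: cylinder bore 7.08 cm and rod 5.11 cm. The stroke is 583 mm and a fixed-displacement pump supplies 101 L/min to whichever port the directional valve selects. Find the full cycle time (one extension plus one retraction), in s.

t ≈ 2.02 s

Cap-side area A_cap = π/4 × (7.08 cm)² = 39.37 cm^2
Rod-side annular area A_ann = π/4 × (7.08² − 5.11²) = 18.86 cm^2
t_ext = A_cap·L/Q = 1.363 s
t_ret = A_ann·L/Q = 0.6532 s
t_cycle = t_ext + t_ret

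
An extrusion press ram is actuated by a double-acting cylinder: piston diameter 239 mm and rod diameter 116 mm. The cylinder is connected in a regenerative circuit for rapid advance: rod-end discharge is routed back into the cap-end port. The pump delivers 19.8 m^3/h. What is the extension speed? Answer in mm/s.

In regeneration the rod-end outflow joins the pump flow into the cap end, so the net volume the pump must supply per unit advance equals the rod cross-section area.
Rod cross-section A_rod = π/4 × (116 mm)² = 10570 mm^2
v = Q_pump / A_rod

v ≈ 520 mm/s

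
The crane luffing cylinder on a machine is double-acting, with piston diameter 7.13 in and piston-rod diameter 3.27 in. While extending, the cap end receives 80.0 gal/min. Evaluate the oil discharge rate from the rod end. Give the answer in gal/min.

Q_out ≈ 63.2 gal/min

Cap-side area A_cap = π/4 × (7.13 in)² = 39.93 in^2
Rod-side annular area A_ann = π/4 × (7.13² − 3.27²) = 31.53 in^2
Piston speed v = Q_in/A_cap; rod-end outflow Q_out = v × A_ann = Q_in × A_ann/A_cap.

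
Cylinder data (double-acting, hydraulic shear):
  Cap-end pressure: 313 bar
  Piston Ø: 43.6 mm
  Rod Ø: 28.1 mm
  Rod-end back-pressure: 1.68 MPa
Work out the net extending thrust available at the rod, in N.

Cap-side area A_cap = π/4 × (43.6 mm)² = 1493 mm^2
Rod-side annular area A_ann = π/4 × (43.6² − 28.1²) = 872.9 mm^2
Net thrust = P_cap·A_cap − P_rod·A_ann = 46730 N − 1466 N

F ≈ 45300 N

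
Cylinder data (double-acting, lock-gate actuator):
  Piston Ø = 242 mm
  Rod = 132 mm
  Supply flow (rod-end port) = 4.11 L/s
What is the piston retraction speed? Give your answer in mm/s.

v ≈ 127 mm/s

Rod-side annular area A_ann = π/4 × (242² − 132²) = 32310 mm^2
Flow into the rod-end port fills the annular volume.
v = Q / A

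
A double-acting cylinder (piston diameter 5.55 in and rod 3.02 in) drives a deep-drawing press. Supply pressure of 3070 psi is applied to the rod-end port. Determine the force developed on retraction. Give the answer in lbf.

F ≈ 52300 lbf

Rod-side annular area A_ann = π/4 × (5.55² − 3.02²) = 17.03 in^2
On retraction the pressure acts on the annular area (bore minus rod).
F = P × A_ann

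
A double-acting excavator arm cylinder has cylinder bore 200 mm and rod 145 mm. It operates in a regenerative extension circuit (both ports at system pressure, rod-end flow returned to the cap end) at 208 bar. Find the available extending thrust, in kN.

With equal pressure on both faces, forces on the annular region cancel; the net push is pressure × rod cross-section.
Rod cross-section A_rod = π/4 × (145 mm)² = 16510 mm^2
F = P × A_rod

F ≈ 343 kN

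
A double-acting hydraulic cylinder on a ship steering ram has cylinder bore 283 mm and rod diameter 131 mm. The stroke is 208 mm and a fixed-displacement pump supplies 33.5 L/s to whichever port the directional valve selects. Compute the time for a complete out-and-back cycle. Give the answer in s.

Cap-side area A_cap = π/4 × (283 mm)² = 62900 mm^2
Rod-side annular area A_ann = π/4 × (283² − 131²) = 49420 mm^2
t_ext = A_cap·L/Q = 0.3906 s
t_ret = A_ann·L/Q = 0.3069 s
t_cycle = t_ext + t_ret

t ≈ 0.697 s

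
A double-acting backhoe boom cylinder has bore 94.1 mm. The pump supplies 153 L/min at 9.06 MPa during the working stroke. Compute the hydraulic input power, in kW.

Hydraulic power = P × Q

W ≈ 23.1 kW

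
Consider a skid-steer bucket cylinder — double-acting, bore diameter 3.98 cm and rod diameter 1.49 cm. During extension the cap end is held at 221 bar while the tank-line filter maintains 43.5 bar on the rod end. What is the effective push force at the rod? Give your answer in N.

Cap-side area A_cap = π/4 × (3.98 cm)² = 12.44 cm^2
Rod-side annular area A_ann = π/4 × (3.98² − 1.49²) = 10.70 cm^2
Net thrust = P_cap·A_cap − P_rod·A_ann = 27490 N − 4653 N

F ≈ 22800 N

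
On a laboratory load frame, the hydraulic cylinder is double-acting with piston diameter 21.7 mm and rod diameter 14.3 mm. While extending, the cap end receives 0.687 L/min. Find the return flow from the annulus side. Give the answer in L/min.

Q_out ≈ 0.389 L/min

Cap-side area A_cap = π/4 × (21.7 mm)² = 369.8 mm^2
Rod-side annular area A_ann = π/4 × (21.7² − 14.3²) = 209.2 mm^2
Piston speed v = Q_in/A_cap; rod-end outflow Q_out = v × A_ann = Q_in × A_ann/A_cap.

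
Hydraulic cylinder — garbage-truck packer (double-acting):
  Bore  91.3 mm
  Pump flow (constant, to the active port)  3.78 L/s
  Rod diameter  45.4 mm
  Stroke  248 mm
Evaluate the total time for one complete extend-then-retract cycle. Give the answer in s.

t ≈ 0.753 s

Cap-side area A_cap = π/4 × (91.3 mm)² = 6547 mm^2
Rod-side annular area A_ann = π/4 × (91.3² − 45.4²) = 4928 mm^2
t_ext = A_cap·L/Q = 0.4295 s
t_ret = A_ann·L/Q = 0.3233 s
t_cycle = t_ext + t_ret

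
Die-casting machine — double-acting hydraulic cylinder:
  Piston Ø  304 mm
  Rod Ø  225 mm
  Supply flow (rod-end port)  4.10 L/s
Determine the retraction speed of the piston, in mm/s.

v ≈ 125 mm/s

Rod-side annular area A_ann = π/4 × (304² − 225²) = 32820 mm^2
Flow into the rod-end port fills the annular volume.
v = Q / A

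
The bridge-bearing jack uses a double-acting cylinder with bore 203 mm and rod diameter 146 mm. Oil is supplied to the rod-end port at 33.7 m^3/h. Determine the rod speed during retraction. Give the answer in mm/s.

v ≈ 599 mm/s

Rod-side annular area A_ann = π/4 × (203² − 146²) = 15620 mm^2
Flow into the rod-end port fills the annular volume.
v = Q / A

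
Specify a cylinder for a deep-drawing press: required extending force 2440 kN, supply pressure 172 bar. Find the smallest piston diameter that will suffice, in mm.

D ≈ 425 mm

Extension force acts on the full piston face: F = P × (π/4)D².
D = √(4F / (πP)) = √(4 × 2440 kN / (π × 172 bar))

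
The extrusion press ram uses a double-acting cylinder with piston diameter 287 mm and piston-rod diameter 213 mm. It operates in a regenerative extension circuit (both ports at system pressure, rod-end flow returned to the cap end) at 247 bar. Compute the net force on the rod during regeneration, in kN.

With equal pressure on both faces, forces on the annular region cancel; the net push is pressure × rod cross-section.
Rod cross-section A_rod = π/4 × (213 mm)² = 35630 mm^2
F = P × A_rod

F ≈ 880 kN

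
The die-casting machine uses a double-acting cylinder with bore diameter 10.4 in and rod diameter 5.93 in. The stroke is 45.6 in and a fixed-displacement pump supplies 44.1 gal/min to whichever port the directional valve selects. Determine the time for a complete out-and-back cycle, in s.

Cap-side area A_cap = π/4 × (10.4 in)² = 84.95 in^2
Rod-side annular area A_ann = π/4 × (10.4² − 5.93²) = 57.33 in^2
t_ext = A_cap·L/Q = 22.82 s
t_ret = A_ann·L/Q = 15.40 s
t_cycle = t_ext + t_ret

t ≈ 38.2 s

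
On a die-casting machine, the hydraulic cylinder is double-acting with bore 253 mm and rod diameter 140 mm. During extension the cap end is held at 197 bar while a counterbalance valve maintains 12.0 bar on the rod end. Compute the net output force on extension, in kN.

F ≈ 949 kN

Cap-side area A_cap = π/4 × (253 mm)² = 50270 mm^2
Rod-side annular area A_ann = π/4 × (253² − 140²) = 34880 mm^2
Net thrust = P_cap·A_cap − P_rod·A_ann = 990.4 kN − 41.85 kN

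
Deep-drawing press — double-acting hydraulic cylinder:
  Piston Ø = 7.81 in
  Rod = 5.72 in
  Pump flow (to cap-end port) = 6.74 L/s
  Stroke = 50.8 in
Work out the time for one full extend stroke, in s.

Cap-side area A_cap = π/4 × (7.81 in)² = 47.91 in^2
Swept volume V = A × L; t = V / Q = A·L / Q

t ≈ 5.92 s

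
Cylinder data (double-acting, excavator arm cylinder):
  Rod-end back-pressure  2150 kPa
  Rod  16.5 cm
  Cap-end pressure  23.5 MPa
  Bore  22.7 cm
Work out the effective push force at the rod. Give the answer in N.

Cap-side area A_cap = π/4 × (22.7 cm)² = 404.7 cm^2
Rod-side annular area A_ann = π/4 × (22.7² − 16.5²) = 190.9 cm^2
Net thrust = P_cap·A_cap − P_rod·A_ann = 9.511e5 N − 41040 N

F ≈ 9.10e5 N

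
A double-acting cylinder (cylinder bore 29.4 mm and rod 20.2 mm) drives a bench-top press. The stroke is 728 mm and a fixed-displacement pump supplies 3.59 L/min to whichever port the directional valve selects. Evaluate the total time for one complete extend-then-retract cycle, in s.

Cap-side area A_cap = π/4 × (29.4 mm)² = 678.9 mm^2
Rod-side annular area A_ann = π/4 × (29.4² − 20.2²) = 358.4 mm^2
t_ext = A_cap·L/Q = 8.260 s
t_ret = A_ann·L/Q = 4.361 s
t_cycle = t_ext + t_ret

t ≈ 12.6 s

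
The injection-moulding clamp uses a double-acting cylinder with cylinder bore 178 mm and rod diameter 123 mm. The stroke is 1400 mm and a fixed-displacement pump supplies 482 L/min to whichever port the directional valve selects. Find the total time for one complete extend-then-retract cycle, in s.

t ≈ 6.60 s

Cap-side area A_cap = π/4 × (178 mm)² = 24880 mm^2
Rod-side annular area A_ann = π/4 × (178² − 123²) = 13000 mm^2
t_ext = A_cap·L/Q = 4.337 s
t_ret = A_ann·L/Q = 2.266 s
t_cycle = t_ext + t_ret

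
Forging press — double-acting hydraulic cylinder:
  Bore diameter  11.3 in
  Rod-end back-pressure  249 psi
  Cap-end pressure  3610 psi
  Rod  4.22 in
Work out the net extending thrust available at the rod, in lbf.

Cap-side area A_cap = π/4 × (11.3 in)² = 100.3 in^2
Rod-side annular area A_ann = π/4 × (11.3² − 4.22²) = 86.30 in^2
Net thrust = P_cap·A_cap − P_rod·A_ann = 3.620e5 lbf − 21490 lbf

F ≈ 3.41e5 lbf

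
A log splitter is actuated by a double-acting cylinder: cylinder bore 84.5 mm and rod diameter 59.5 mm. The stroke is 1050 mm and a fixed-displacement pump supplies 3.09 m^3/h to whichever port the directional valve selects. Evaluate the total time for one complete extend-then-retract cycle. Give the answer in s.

Cap-side area A_cap = π/4 × (84.5 mm)² = 5608 mm^2
Rod-side annular area A_ann = π/4 × (84.5² − 59.5²) = 2827 mm^2
t_ext = A_cap·L/Q = 6.860 s
t_ret = A_ann·L/Q = 3.459 s
t_cycle = t_ext + t_ret

t ≈ 10.3 s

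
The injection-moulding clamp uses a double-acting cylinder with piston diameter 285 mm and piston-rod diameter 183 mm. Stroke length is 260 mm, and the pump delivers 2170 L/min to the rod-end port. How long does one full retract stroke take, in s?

Rod-side annular area A_ann = π/4 × (285² − 183²) = 37490 mm^2
Swept volume V = A × L; t = V / Q = A·L / Q

t ≈ 0.270 s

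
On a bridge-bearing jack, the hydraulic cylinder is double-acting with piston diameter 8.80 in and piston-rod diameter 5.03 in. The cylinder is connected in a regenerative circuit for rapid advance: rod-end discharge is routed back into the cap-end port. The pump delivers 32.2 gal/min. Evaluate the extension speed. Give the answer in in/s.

v ≈ 6.24 in/s

In regeneration the rod-end outflow joins the pump flow into the cap end, so the net volume the pump must supply per unit advance equals the rod cross-section area.
Rod cross-section A_rod = π/4 × (5.03 in)² = 19.87 in^2
v = Q_pump / A_rod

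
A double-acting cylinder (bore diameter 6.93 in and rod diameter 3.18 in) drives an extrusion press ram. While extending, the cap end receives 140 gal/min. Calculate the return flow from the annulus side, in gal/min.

Cap-side area A_cap = π/4 × (6.93 in)² = 37.72 in^2
Rod-side annular area A_ann = π/4 × (6.93² − 3.18²) = 29.78 in^2
Piston speed v = Q_in/A_cap; rod-end outflow Q_out = v × A_ann = Q_in × A_ann/A_cap.

Q_out ≈ 111 gal/min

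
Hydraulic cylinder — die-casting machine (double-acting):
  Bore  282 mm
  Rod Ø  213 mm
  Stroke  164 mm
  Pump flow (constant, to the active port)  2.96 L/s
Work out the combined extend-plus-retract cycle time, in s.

t ≈ 4.95 s

Cap-side area A_cap = π/4 × (282 mm)² = 62460 mm^2
Rod-side annular area A_ann = π/4 × (282² − 213²) = 26830 mm^2
t_ext = A_cap·L/Q = 3.461 s
t_ret = A_ann·L/Q = 1.486 s
t_cycle = t_ext + t_ret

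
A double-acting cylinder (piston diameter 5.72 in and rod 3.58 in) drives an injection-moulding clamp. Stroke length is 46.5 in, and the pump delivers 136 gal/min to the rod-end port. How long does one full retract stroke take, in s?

Rod-side annular area A_ann = π/4 × (5.72² − 3.58²) = 15.63 in^2
Swept volume V = A × L; t = V / Q = A·L / Q

t ≈ 1.39 s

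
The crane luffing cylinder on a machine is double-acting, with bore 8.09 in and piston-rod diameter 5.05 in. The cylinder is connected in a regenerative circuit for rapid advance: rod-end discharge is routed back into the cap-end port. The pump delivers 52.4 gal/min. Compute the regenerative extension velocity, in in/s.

In regeneration the rod-end outflow joins the pump flow into the cap end, so the net volume the pump must supply per unit advance equals the rod cross-section area.
Rod cross-section A_rod = π/4 × (5.05 in)² = 20.03 in^2
v = Q_pump / A_rod

v ≈ 10.1 in/s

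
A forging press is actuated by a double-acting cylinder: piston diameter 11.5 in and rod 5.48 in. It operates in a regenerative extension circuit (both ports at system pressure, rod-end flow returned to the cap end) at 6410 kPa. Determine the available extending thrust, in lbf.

With equal pressure on both faces, forces on the annular region cancel; the net push is pressure × rod cross-section.
Rod cross-section A_rod = π/4 × (5.48 in)² = 23.59 in^2
F = P × A_rod

F ≈ 21900 lbf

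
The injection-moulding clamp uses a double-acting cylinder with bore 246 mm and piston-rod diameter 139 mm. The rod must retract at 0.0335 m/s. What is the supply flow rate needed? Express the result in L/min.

Q ≈ 65.0 L/min

Rod-side annular area A_ann = π/4 × (246² − 139²) = 32350 mm^2
Q = A × v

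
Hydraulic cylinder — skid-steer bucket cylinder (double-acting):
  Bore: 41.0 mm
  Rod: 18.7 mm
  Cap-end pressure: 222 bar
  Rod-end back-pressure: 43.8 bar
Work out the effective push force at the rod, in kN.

Cap-side area A_cap = π/4 × (41.0 mm)² = 1320 mm^2
Rod-side annular area A_ann = π/4 × (41.0² − 18.7²) = 1046 mm^2
Net thrust = P_cap·A_cap − P_rod·A_ann = 29.31 kN − 4.580 kN

F ≈ 24.7 kN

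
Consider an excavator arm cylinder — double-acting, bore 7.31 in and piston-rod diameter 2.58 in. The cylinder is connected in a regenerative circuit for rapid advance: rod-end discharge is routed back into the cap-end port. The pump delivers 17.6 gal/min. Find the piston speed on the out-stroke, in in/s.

In regeneration the rod-end outflow joins the pump flow into the cap end, so the net volume the pump must supply per unit advance equals the rod cross-section area.
Rod cross-section A_rod = π/4 × (2.58 in)² = 5.228 in^2
v = Q_pump / A_rod

v ≈ 13.0 in/s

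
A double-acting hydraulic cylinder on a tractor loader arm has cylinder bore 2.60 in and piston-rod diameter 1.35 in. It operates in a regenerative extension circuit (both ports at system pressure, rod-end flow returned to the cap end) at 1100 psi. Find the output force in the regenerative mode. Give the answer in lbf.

With equal pressure on both faces, forces on the annular region cancel; the net push is pressure × rod cross-section.
Rod cross-section A_rod = π/4 × (1.35 in)² = 1.431 in^2
F = P × A_rod

F ≈ 1570 lbf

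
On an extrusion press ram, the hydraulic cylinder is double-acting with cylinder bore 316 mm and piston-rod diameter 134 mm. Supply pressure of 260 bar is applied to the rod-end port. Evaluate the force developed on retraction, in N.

F ≈ 1.67e6 N

Rod-side annular area A_ann = π/4 × (316² − 134²) = 64320 mm^2
On retraction the pressure acts on the annular area (bore minus rod).
F = P × A_ann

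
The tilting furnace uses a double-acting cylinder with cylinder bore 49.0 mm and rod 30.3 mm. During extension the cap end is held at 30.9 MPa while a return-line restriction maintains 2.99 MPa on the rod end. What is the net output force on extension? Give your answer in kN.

Cap-side area A_cap = π/4 × (49.0 mm)² = 1886 mm^2
Rod-side annular area A_ann = π/4 × (49.0² − 30.3²) = 1165 mm^2
Net thrust = P_cap·A_cap − P_rod·A_ann = 58.27 kN − 3.482 kN

F ≈ 54.8 kN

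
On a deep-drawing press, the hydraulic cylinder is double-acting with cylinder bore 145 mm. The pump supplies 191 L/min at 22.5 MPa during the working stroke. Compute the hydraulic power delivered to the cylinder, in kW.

W ≈ 71.6 kW

Hydraulic power = P × Q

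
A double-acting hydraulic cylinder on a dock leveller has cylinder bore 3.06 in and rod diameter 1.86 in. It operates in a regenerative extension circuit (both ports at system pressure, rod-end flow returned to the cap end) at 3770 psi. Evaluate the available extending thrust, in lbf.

F ≈ 10200 lbf

With equal pressure on both faces, forces on the annular region cancel; the net push is pressure × rod cross-section.
Rod cross-section A_rod = π/4 × (1.86 in)² = 2.717 in^2
F = P × A_rod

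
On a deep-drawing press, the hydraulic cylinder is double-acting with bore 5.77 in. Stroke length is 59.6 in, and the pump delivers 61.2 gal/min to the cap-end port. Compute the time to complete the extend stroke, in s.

t ≈ 6.61 s

Cap-side area A_cap = π/4 × (5.77 in)² = 26.15 in^2
Swept volume V = A × L; t = V / Q = A·L / Q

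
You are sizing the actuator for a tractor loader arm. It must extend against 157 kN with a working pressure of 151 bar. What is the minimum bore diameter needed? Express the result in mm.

Extension force acts on the full piston face: F = P × (π/4)D².
D = √(4F / (πP)) = √(4 × 157 kN / (π × 151 bar))

D ≈ 115 mm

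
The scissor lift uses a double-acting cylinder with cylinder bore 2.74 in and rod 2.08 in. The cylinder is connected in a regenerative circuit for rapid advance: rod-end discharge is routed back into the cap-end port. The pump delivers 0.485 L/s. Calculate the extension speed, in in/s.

v ≈ 8.71 in/s

In regeneration the rod-end outflow joins the pump flow into the cap end, so the net volume the pump must supply per unit advance equals the rod cross-section area.
Rod cross-section A_rod = π/4 × (2.08 in)² = 3.398 in^2
v = Q_pump / A_rod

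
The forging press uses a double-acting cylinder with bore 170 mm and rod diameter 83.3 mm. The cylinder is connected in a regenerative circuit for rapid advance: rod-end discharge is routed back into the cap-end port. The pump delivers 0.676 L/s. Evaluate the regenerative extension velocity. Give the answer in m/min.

v ≈ 7.44 m/min

In regeneration the rod-end outflow joins the pump flow into the cap end, so the net volume the pump must supply per unit advance equals the rod cross-section area.
Rod cross-section A_rod = π/4 × (83.3 mm)² = 5450 mm^2
v = Q_pump / A_rod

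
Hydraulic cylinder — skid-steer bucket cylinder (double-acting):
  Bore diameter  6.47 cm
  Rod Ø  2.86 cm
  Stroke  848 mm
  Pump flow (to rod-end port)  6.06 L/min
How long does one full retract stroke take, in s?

Rod-side annular area A_ann = π/4 × (6.47² − 2.86²) = 26.45 cm^2
Swept volume V = A × L; t = V / Q = A·L / Q

t ≈ 22.2 s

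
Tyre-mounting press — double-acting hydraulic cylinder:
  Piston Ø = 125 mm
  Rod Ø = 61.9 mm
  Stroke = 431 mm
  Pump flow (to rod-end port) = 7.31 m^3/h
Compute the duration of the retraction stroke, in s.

t ≈ 1.97 s

Rod-side annular area A_ann = π/4 × (125² − 61.9²) = 9263 mm^2
Swept volume V = A × L; t = V / Q = A·L / Q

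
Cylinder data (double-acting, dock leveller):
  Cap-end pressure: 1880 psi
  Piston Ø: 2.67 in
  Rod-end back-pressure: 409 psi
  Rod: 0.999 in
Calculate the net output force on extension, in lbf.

Cap-side area A_cap = π/4 × (2.67 in)² = 5.599 in^2
Rod-side annular area A_ann = π/4 × (2.67² − 0.999²) = 4.815 in^2
Net thrust = P_cap·A_cap − P_rod·A_ann = 10530 lbf − 1969 lbf

F ≈ 8560 lbf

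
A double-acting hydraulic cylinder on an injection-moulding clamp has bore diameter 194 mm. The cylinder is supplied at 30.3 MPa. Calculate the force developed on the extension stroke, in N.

F ≈ 8.96e5 N

Cap-side area A_cap = π/4 × (194 mm)² = 29560 mm^2
F = P × A_cap = 30.3 MPa × A_cap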